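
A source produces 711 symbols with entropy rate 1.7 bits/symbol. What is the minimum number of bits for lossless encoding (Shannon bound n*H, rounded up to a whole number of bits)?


Minimum bits >= n * H = 711 * 1.7 = 1208.7, rounded up to a whole number of bits = 1209

1209 bits


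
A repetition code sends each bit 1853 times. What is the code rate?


Rate = k/n = 1/1853

1/1853


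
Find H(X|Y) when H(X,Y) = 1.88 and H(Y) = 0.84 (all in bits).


H(X|Y) = H(X,Y) - H(Y) = 1.88 - 0.84 = 1.04

1.04 bits


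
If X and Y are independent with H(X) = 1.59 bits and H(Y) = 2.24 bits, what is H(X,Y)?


For independent variables, H(X,Y) = H(X) + H(Y) = 1.59 + 2.24 = 3.83

3.83 bits


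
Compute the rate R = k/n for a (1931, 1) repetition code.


Rate = k/n = 1/1931

1/1931


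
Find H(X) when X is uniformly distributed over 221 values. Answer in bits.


H = log2(n) = log2(221) = 7.7879

7.7879 bits


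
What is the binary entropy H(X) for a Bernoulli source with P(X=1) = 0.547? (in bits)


H = -p*log2(p) - (1-p)*log2(1-p). -0.547*log2(0.547) = 0.476102; -0.453*log2(0.453) = 0.517515. H = 0.476102 + 0.517515 = 0.9936

0.9936 bits


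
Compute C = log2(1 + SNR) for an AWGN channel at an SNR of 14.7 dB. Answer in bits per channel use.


SNR_linear = 10^(14.7/10) = 29.5121; C = log2(1 + SNR_linear) = log2(1 + 29.5121) = 4.9313

4.9313 bits/channel use


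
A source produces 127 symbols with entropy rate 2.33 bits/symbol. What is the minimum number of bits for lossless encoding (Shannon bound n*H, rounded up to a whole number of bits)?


Minimum bits >= n * H = 127 * 2.33 = 295.91, rounded up to a whole number of bits = 296

296 bits


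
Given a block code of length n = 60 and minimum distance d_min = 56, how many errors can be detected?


Detection capability = d_min - 1 = 56 - 1 = 55

55 errors


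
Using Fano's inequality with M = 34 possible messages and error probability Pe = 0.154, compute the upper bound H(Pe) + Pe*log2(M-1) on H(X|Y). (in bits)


H(Pe) = -Pe*log2(Pe) - (1-Pe)*log2(1-Pe) = -0.154*log2(0.154) - 0.846*log2(0.846) = 0.415646 + 0.204115 = 0.6198. Pe*log2(M-1) = 0.154*log2(33) = 0.776837. Bound = H(Pe) + Pe*log2(M-1) = 0.415646 + 0.204115 + 0.776837 = 1.3966

1.3966 bits


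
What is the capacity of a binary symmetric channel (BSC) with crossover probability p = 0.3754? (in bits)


H(p) = -p*log2(p) - (1-p)*log2(1-p) = -0.3754*log2(0.3754) - 0.6246*log2(0.6246) = 0.530628 + 0.424101 = 0.9547. C = 1 - H(p) = 1 - 0.9547 = 0.0453

0.0453 bits


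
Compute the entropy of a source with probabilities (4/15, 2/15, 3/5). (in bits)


H = -sum(p_i * log2(p_i)). Terms: -(4/15)*log2(4/15) = 0.508504; -(2/15)*log2(2/15) = 0.387585; -(3/5)*log2(3/5) = 0.442179. H = 0.508504 + 0.387585 + 0.442179 = 1.3383

1.3383 bits


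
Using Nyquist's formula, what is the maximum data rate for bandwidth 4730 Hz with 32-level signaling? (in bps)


Rate = 2 * B * log2(M) = 2 * 4730 * 5.0 = 47300.0

47300.0 bps


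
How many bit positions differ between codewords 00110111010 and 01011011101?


Count differing positions: . ^ ^ . ^ ^ . . ^ ^ ^ = 7 differences

7


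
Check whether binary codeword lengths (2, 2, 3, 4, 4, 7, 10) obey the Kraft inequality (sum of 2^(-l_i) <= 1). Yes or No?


Kraft sum = sum(2^(-l_i)) = 0.7588, need <= 1. Result: satisfied (a binary prefix-free code with these lengths exists)

Yes


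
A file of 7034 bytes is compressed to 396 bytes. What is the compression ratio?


Ratio = original / compressed = 7034 / 396 = 17.7626

17.7626


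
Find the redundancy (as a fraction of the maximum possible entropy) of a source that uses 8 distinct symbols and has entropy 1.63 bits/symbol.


H_max = log2(K) = log2(8) = 3.0 bits/symbol. Redundancy = 1 - H/H_max = 1 - 1.63/3.0 = 1 - 0.5433 = 0.4567

0.4567


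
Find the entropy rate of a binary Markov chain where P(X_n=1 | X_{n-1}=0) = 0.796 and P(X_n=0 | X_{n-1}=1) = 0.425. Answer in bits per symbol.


Stationary distribution: pi_0 = p10/(p01+p10) = 0.3481, pi_1 = 0.6519. Entropy rate H' = pi_0*H(p01) + pi_1*H(p10) = 0.3481*0.7299 + 0.6519*0.9837 = 0.8953

0.8953 bits/symbol


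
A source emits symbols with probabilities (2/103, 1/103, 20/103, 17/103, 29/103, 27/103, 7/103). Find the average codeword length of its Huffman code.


Huffman construction (repeatedly merge the two least-probable nodes; each merge adds 1 bit to every symbol beneath it): 1/103 + 2/103 = 3/103; 3/103 + 7/103 = 10/103; 10/103 + 17/103 = 27/103; 20/103 + 27/103 = 47/103; 27/103 + 29/103 = 56/103; 47/103 + 56/103 = 1. Resulting codeword lengths (in the order the probabilities were given): (5, 5, 2, 3, 2, 2, 4). L_avg = sum(p_i * l_i) = 2/103*5 + 1/103*5 + 20/103*2 + 17/103*3 + 29/103*2 + 27/103*2 + 7/103*4 = 246/103 = 2.3883

2.3883 bits


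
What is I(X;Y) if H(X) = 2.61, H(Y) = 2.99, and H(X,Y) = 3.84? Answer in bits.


I(X;Y) = H(X) + H(Y) - H(X,Y) = 2.61 + 2.99 - 3.84 = 1.76

1.76 bits


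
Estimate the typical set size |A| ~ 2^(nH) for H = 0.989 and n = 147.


log2|A_typical| = nH = 147 * 0.989 = 145.383, so |A_typical| ~ 2^145.383 = 5.816e+43

5.816e+43


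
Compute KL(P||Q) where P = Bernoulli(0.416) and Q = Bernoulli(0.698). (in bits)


KL = p*log2(p/q) + (1-p)*log2((1-p)/(1-q)) = 0.416*log2(0.416/0.698) + 0.584*log2(0.584/0.302) = 0.245

0.245 bits


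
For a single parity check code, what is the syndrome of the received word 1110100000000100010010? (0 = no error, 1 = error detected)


Syndrome = XOR of all bits = 1 XOR 1 XOR 1 XOR 0 XOR 1 XOR 0 XOR 0 XOR 0 XOR 0 XOR 0 XOR 0 XOR 0 XOR 0 XOR 1 XOR 0 XOR 0 XOR 0 XOR 1 XOR 0 XOR 0 XOR 1 XOR 0 = 1

1


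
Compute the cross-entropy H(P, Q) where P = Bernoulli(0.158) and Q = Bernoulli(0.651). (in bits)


H(P,Q) = -p*log2(q) - (1-p)*log2(1-q). -0.158*log2(0.651) = 0.097845; -0.842*log2(0.349) = 1.278746. H(P,Q) = 0.097845 + 1.278746 = 1.3766

1.3766 bits


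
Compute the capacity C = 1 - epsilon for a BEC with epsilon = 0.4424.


C = 1 - epsilon = 1 - 0.4424 = 0.5576

0.5576 bits


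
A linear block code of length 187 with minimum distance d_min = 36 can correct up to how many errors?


Correction capability = floor((d-1)/2) = floor((36-1)/2) = 17

17 errors


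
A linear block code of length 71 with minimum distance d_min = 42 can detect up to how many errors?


Detection capability = d_min - 1 = 42 - 1 = 41

41 errors


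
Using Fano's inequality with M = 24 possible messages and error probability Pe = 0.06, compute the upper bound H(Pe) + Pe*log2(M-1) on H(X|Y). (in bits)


H(Pe) = -Pe*log2(Pe) - (1-Pe)*log2(1-Pe) = -0.06*log2(0.06) - 0.94*log2(0.94) = 0.243534 + 0.083911 = 0.3274. Pe*log2(M-1) = 0.06*log2(23) = 0.271414. Bound = H(Pe) + Pe*log2(M-1) = 0.243534 + 0.083911 + 0.271414 = 0.5989

0.5989 bits


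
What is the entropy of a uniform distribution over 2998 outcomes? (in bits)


H = log2(n) = log2(2998) = 11.5498

11.5498 bits


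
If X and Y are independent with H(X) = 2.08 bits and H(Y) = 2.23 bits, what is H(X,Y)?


For independent variables, H(X,Y) = H(X) + H(Y) = 2.08 + 2.23 = 4.31

4.31 bits


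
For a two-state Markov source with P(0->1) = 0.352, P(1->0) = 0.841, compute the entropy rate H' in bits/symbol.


Stationary distribution: pi_0 = p10/(p01+p10) = 0.7049, pi_1 = 0.2951. Entropy rate H' = pi_0*H(p01) + pi_1*H(p10) = 0.7049*0.9358 + 0.2951*0.6319 = 0.8462

0.8462 bits/symbol


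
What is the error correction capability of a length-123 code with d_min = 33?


Correction capability = floor((d-1)/2) = floor((33-1)/2) = 16

16 errors


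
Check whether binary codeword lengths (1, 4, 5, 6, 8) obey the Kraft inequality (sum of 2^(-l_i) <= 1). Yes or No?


Kraft sum = sum(2^(-l_i)) = 0.6133, need <= 1. Result: satisfied (a binary prefix-free code with these lengths exists)

Yes


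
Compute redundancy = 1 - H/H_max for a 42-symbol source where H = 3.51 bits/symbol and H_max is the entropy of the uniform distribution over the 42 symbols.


H_max = log2(K) = log2(42) = 5.3923 bits/symbol. Redundancy = 1 - H/H_max = 1 - 3.51/5.3923 = 1 - 0.6509 = 0.3491

0.3491


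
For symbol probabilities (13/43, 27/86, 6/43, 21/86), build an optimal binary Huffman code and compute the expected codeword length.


Huffman construction (repeatedly merge the two least-probable nodes; each merge adds 1 bit to every symbol beneath it): 6/43 + 21/86 = 33/86; 13/43 + 27/86 = 53/86; 33/86 + 53/86 = 1. Resulting codeword lengths (in the order the probabilities were given): (2, 2, 2, 2). L_avg = sum(p_i * l_i) = 13/43*2 + 27/86*2 + 6/43*2 + 21/86*2 = 2

2.0 bits


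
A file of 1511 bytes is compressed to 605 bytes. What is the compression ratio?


Ratio = original / compressed = 1511 / 605 = 2.4975

2.4975


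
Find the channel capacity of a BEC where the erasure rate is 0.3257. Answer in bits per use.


C = 1 - epsilon = 1 - 0.3257 = 0.6743

0.6743 bits


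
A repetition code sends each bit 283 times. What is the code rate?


Rate = k/n = 1/283

1/283


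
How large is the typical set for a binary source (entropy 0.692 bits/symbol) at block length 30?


log2|A_typical| = nH = 30 * 0.692 = 20.76, so |A_typical| ~ 2^20.76 = 1.776e+06

1.776e+06


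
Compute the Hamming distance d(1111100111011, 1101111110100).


Count differing positions: . . ^ . . ^ ^ . . ^ ^ ^ ^ = 7 differences

7


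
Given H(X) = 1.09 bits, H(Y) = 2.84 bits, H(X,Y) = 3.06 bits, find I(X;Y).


I(X;Y) = H(X) + H(Y) - H(X,Y) = 1.09 + 2.84 - 3.06 = 0.87

0.87 bits


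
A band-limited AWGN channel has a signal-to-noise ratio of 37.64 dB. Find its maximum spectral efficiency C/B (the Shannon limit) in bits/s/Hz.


SNR_linear = 10^(37.64/10) = 5807.6442; C/B = log2(1 + SNR_linear) = log2(1 + 5807.6442) = 12.504

12.504 bits/s/Hz


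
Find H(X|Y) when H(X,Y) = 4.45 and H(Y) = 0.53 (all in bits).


H(X|Y) = H(X,Y) - H(Y) = 4.45 - 0.53 = 3.92

3.92 bits


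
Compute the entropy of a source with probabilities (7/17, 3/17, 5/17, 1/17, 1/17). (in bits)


H = -sum(p_i * log2(p_i)). Terms: -(7/17)*log2(7/17) = 0.527103; -(3/17)*log2(3/17) = 0.441618; -(5/17)*log2(5/17) = 0.519275; -(1/17)*log2(1/17) = 0.240439; -(1/17)*log2(1/17) = 0.240439. H = 0.527103 + 0.441618 + 0.519275 + 0.240439 + 0.240439 = 1.9689

1.9689 bits


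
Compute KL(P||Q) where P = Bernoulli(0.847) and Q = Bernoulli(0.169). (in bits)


KL = p*log2(p/q) + (1-p)*log2((1-p)/(1-q)) = 0.847*log2(0.847/0.169) + 0.153*log2(0.153/0.831) = 1.596

1.596 bits


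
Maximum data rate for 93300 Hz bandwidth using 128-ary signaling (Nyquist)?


Rate = 2 * B * log2(M) = 2 * 93300 * 7.0 = 1306200.0

1306200.0 bps


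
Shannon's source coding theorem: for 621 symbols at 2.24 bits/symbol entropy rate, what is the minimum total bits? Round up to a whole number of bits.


Minimum bits >= n * H = 621 * 2.24 = 1391.04, rounded up to a whole number of bits = 1392

1392 bits


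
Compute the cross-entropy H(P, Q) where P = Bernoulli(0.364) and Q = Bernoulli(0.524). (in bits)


H(P,Q) = -p*log2(q) - (1-p)*log2(1-q). -0.364*log2(0.524) = 0.339380; -0.636*log2(0.476) = 0.681135. H(P,Q) = 0.339380 + 0.681135 = 1.0205

1.0205 bits


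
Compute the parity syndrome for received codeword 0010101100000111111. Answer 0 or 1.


Syndrome = XOR of all bits = 0 XOR 0 XOR 1 XOR 0 XOR 1 XOR 0 XOR 1 XOR 1 XOR 0 XOR 0 XOR 0 XOR 0 XOR 0 XOR 1 XOR 1 XOR 1 XOR 1 XOR 1 XOR 1 = 0

0


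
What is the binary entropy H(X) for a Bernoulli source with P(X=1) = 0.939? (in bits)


H = -p*log2(p) - (1-p)*log2(1-p). -0.939*log2(0.939) = 0.085264; -0.061*log2(0.061) = 0.246138. H = 0.085264 + 0.246138 = 0.3314

0.3314 bits


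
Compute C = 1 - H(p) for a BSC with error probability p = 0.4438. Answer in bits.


H(p) = -p*log2(p) - (1-p)*log2(1-p) = -0.4438*log2(0.4438) - 0.5562*log2(0.5562) = 0.520142 + 0.470726 = 0.9909. C = 1 - H(p) = 1 - 0.9909 = 0.0091

0.0091 bits


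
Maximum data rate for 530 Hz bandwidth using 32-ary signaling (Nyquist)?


Rate = 2 * B * log2(M) = 2 * 530 * 5.0 = 5300.0

5300.0 bps


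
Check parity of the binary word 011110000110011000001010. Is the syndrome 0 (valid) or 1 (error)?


Syndrome = XOR of all bits = 0 XOR 1 XOR 1 XOR 1 XOR 1 XOR 0 XOR 0 XOR 0 XOR 0 XOR 1 XOR 1 XOR 0 XOR 0 XOR 1 XOR 1 XOR 0 XOR 0 XOR 0 XOR 0 XOR 0 XOR 1 XOR 0 XOR 1 XOR 0 = 0

0


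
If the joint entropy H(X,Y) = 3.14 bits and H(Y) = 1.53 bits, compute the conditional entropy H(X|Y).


H(X|Y) = H(X,Y) - H(Y) = 3.14 - 1.53 = 1.61

1.61 bits


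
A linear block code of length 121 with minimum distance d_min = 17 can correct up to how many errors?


Correction capability = floor((d-1)/2) = floor((17-1)/2) = 8

8 errors


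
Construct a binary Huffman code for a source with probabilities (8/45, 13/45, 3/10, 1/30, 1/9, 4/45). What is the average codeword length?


Huffman construction (repeatedly merge the two least-probable nodes; each merge adds 1 bit to every symbol beneath it): 1/30 + 4/45 = 11/90; 1/9 + 11/90 = 7/30; 8/45 + 7/30 = 37/90; 13/45 + 3/10 = 53/90; 37/90 + 53/90 = 1. Resulting codeword lengths (in the order the probabilities were given): (2, 2, 2, 4, 3, 4). L_avg = sum(p_i * l_i) = 8/45*2 + 13/45*2 + 3/10*2 + 1/30*4 + 1/9*3 + 4/45*4 = 106/45 = 2.3556

2.3556 bits


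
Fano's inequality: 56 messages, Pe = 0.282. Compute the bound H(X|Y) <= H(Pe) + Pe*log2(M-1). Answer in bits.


H(Pe) = -Pe*log2(Pe) - (1-Pe)*log2(1-Pe) = -0.282*log2(0.282) - 0.718*log2(0.718) = 0.514998 + 0.343164 = 0.8582. Pe*log2(M-1) = 0.282*log2(55) = 1.630343. Bound = H(Pe) + Pe*log2(M-1) = 0.514998 + 0.343164 + 1.630343 = 2.4885

2.4885 bits


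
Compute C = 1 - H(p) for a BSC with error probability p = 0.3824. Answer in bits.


H(p) = -p*log2(p) - (1-p)*log2(1-p) = -0.3824*log2(0.3824) - 0.6176*log2(0.6176) = 0.530330 + 0.429390 = 0.9597. C = 1 - H(p) = 1 - 0.9597 = 0.0403

0.0403 bits


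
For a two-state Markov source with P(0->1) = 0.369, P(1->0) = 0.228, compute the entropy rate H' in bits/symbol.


Stationary distribution: pi_0 = p10/(p01+p10) = 0.3819, pi_1 = 0.6181. Entropy rate H' = pi_0*H(p01) + pi_1*H(p10) = 0.3819*0.9499 + 0.6181*0.7745 = 0.8415

0.8415 bits/symbol


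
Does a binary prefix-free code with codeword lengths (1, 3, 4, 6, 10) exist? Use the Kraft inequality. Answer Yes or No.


Kraft sum = sum(2^(-l_i)) = 0.7041, need <= 1. Result: satisfied (a binary prefix-free code with these lengths exists)

Yes


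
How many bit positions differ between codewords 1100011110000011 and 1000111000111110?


Count differing positions: . ^ . . ^ . . ^ ^ . ^ ^ ^ ^ . ^ = 9 differences

9


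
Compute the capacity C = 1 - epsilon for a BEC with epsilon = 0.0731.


C = 1 - epsilon = 1 - 0.0731 = 0.9269

0.9269 bits


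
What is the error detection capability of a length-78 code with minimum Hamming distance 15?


Detection capability = d_min - 1 = 15 - 1 = 14

14 errors


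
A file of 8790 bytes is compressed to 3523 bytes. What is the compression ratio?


Ratio = original / compressed = 8790 / 3523 = 2.495

2.495


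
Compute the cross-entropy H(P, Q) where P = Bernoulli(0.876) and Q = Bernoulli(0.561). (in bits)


H(P,Q) = -p*log2(q) - (1-p)*log2(1-q). -0.876*log2(0.561) = 0.730520; -0.124*log2(0.439) = 0.147276. H(P,Q) = 0.730520 + 0.147276 = 0.8778

0.8778 bits


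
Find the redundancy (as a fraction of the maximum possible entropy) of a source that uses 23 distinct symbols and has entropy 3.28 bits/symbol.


H_max = log2(K) = log2(23) = 4.5236 bits/symbol. Redundancy = 1 - H/H_max = 1 - 3.28/4.5236 = 1 - 0.7251 = 0.2749

0.2749


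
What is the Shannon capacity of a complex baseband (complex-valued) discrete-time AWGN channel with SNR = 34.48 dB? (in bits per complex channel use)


SNR_linear = 10^(34.48/10) = 2805.4336; C = log2(1 + SNR_linear) = log2(1 + 2805.4336) = 11.4545

11.4545 bits/channel use


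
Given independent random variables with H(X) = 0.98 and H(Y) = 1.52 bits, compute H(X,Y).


For independent variables, H(X,Y) = H(X) + H(Y) = 0.98 + 1.52 = 2.5

2.5 bits


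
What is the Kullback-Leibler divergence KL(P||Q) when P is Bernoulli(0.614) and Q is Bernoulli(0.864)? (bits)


KL = p*log2(p/q) + (1-p)*log2((1-p)/(1-q)) = 0.614*log2(0.614/0.864) + 0.386*log2(0.386/0.136) = 0.2784

0.2784 bits


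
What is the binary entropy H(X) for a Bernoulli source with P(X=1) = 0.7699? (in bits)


H = -p*log2(p) - (1-p)*log2(1-p). -0.7699*log2(0.7699) = 0.290450; -0.2301*log2(0.2301) = 0.487735. H = 0.290450 + 0.487735 = 0.7782

0.7782 bits


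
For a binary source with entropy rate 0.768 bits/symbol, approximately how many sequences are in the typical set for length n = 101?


log2|A_typical| = nH = 101 * 0.768 = 77.568, so |A_typical| ~ 2^77.568 = 2.240e+23

2.240e+23


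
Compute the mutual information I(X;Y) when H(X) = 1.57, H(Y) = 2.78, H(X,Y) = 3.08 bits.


I(X;Y) = H(X) + H(Y) - H(X,Y) = 1.57 + 2.78 - 3.08 = 1.27

1.27 bits


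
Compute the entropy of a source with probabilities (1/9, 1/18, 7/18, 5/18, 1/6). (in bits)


H = -sum(p_i * log2(p_i)). Terms: -(1/9)*log2(1/9) = 0.352214; -(1/18)*log2(1/18) = 0.231663; -(7/18)*log2(7/18) = 0.529888; -(5/18)*log2(5/18) = 0.513332; -(1/6)*log2(1/6) = 0.430827. H = 0.352214 + 0.231663 + 0.529888 + 0.513332 + 0.430827 = 2.0579

2.0579 bits


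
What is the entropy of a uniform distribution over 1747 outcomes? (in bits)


H = log2(n) = log2(1747) = 10.7707

10.7707 bits


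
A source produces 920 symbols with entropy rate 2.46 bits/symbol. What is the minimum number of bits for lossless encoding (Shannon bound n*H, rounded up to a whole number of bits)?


Minimum bits >= n * H = 920 * 2.46 = 2263.2, rounded up to a whole number of bits = 2264

2264 bits


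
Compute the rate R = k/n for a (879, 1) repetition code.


Rate = k/n = 1/879

1/879


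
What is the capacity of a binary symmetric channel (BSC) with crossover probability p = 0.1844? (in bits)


H(p) = -p*log2(p) - (1-p)*log2(1-p) = -0.1844*log2(0.1844) - 0.8156*log2(0.8156) = 0.449768 + 0.239840 = 0.6896. C = 1 - H(p) = 1 - 0.6896 = 0.3104

0.3104 bits


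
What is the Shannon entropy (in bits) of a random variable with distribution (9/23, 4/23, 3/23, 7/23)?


H = -sum(p_i * log2(p_i)). Terms: -(9/23)*log2(9/23) = 0.529684; -(4/23)*log2(4/23) = 0.438880; -(3/23)*log2(3/23) = 0.383296; -(7/23)*log2(7/23) = 0.522324. H = 0.529684 + 0.438880 + 0.383296 + 0.522324 = 1.8742

1.8742 bits


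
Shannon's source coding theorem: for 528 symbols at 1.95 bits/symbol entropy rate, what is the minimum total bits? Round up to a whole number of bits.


Minimum bits >= n * H = 528 * 1.95 = 1029.6, rounded up to a whole number of bits = 1030

1030 bits


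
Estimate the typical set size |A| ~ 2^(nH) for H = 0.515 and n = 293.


log2|A_typical| = nH = 293 * 0.515 = 150.895, so |A_typical| ~ 2^150.895 = 2.654e+45

2.654e+45


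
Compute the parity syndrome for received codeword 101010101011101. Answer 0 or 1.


Syndrome = XOR of all bits = 1 XOR 0 XOR 1 XOR 0 XOR 1 XOR 0 XOR 1 XOR 0 XOR 1 XOR 0 XOR 1 XOR 1 XOR 1 XOR 0 XOR 1 = 1

1


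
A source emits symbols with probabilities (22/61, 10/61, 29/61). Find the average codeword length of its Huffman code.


Huffman construction (repeatedly merge the two least-probable nodes; each merge adds 1 bit to every symbol beneath it): 10/61 + 22/61 = 32/61; 29/61 + 32/61 = 1. Resulting codeword lengths (in the order the probabilities were given): (2, 2, 1). L_avg = sum(p_i * l_i) = 22/61*2 + 10/61*2 + 29/61*1 = 93/61 = 1.5246

1.5246 bits


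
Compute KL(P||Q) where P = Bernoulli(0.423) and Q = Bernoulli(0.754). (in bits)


KL = p*log2(p/q) + (1-p)*log2((1-p)/(1-q)) = 0.423*log2(0.423/0.754) + 0.577*log2(0.577/0.246) = 0.3569

0.3569 bits


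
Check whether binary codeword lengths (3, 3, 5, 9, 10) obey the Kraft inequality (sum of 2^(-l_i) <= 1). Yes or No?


Kraft sum = sum(2^(-l_i)) = 0.2842, need <= 1. Result: satisfied (a binary prefix-free code with these lengths exists)

Yes


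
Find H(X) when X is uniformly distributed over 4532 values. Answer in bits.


H = log2(n) = log2(4532) = 12.1459

12.1459 bits


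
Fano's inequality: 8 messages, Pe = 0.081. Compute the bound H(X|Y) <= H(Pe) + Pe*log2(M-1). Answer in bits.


H(Pe) = -Pe*log2(Pe) - (1-Pe)*log2(1-Pe) = -0.081*log2(0.081) - 0.919*log2(0.919) = 0.293701 + 0.111992 = 0.4057. Pe*log2(M-1) = 0.081*log2(7) = 0.227396. Bound = H(Pe) + Pe*log2(M-1) = 0.293701 + 0.111992 + 0.227396 = 0.6331

0.6331 bits


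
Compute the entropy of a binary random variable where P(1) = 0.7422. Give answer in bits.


H = -p*log2(p) - (1-p)*log2(1-p). -0.7422*log2(0.7422) = 0.319235; -0.2578*log2(0.2578) = 0.504173. H = 0.319235 + 0.504173 = 0.8234

0.8234 bits


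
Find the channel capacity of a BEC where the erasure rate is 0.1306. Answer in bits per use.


C = 1 - epsilon = 1 - 0.1306 = 0.8694

0.8694 bits


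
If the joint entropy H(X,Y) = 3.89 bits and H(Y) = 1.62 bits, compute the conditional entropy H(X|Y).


H(X|Y) = H(X,Y) - H(Y) = 3.89 - 1.62 = 2.27

2.27 bits


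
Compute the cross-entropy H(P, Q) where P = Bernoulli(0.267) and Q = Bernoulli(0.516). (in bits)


H(P,Q) = -p*log2(q) - (1-p)*log2(1-q). -0.267*log2(0.516) = 0.254867; -0.733*log2(0.484) = 0.767393. H(P,Q) = 0.254867 + 0.767393 = 1.0223

1.0223 bits


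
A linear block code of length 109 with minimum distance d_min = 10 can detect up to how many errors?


Detection capability = d_min - 1 = 10 - 1 = 9

9 errors


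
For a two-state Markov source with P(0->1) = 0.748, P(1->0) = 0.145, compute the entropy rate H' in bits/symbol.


Stationary distribution: pi_0 = p10/(p01+p10) = 0.1624, pi_1 = 0.8376. Entropy rate H' = pi_0*H(p01) + pi_1*H(p10) = 0.1624*0.8144 + 0.8376*0.5972 = 0.6325

0.6325 bits/symbol


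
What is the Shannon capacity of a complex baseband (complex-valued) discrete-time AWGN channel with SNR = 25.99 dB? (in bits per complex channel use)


SNR_linear = 10^(25.99/10) = 397.1915; C = log2(1 + SNR_linear) = log2(1 + 397.1915) = 8.6373

8.6373 bits/channel use


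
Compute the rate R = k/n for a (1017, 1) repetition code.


Rate = k/n = 1/1017

1/1017


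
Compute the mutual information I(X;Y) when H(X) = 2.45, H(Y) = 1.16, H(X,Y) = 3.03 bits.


I(X;Y) = H(X) + H(Y) - H(X,Y) = 2.45 + 1.16 - 3.03 = 0.58

0.58 bits


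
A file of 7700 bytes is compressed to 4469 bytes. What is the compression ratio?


Ratio = original / compressed = 7700 / 4469 = 1.723

1.723


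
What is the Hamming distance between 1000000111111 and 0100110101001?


Count differing positions: ^ ^ . . ^ ^ . . ^ . ^ ^ . = 7 differences

7


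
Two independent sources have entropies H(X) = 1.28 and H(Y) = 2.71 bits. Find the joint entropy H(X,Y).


For independent variables, H(X,Y) = H(X) + H(Y) = 1.28 + 2.71 = 3.99

3.99 bits


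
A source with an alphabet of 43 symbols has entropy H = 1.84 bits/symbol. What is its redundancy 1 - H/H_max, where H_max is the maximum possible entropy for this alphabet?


H_max = log2(K) = log2(43) = 5.4263 bits/symbol. Redundancy = 1 - H/H_max = 1 - 1.84/5.4263 = 1 - 0.3391 = 0.6609

0.6609


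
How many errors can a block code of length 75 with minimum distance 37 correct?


Correction capability = floor((d-1)/2) = floor((37-1)/2) = 18

18 errors


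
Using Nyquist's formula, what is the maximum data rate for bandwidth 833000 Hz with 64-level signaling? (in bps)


Rate = 2 * B * log2(M) = 2 * 833000 * 6.0 = 9996000.0

9996000.0 bps


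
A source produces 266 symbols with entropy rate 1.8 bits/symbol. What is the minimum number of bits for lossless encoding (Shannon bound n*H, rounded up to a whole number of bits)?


Minimum bits >= n * H = 266 * 1.8 = 478.8, rounded up to a whole number of bits = 479

479 bits


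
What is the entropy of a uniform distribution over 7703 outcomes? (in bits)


H = log2(n) = log2(7703) = 12.9112

12.9112 bits


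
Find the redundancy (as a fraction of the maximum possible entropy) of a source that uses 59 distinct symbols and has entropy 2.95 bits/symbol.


H_max = log2(K) = log2(59) = 5.8826 bits/symbol. Redundancy = 1 - H/H_max = 1 - 2.95/5.8826 = 1 - 0.5015 = 0.4985

0.4985


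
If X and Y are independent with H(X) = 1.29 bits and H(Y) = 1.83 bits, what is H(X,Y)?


For independent variables, H(X,Y) = H(X) + H(Y) = 1.29 + 1.83 = 3.12

3.12 bits


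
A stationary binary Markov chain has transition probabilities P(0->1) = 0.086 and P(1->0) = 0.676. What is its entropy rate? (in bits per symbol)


Stationary distribution: pi_0 = p10/(p01+p10) = 0.8871, pi_1 = 0.1129. Entropy rate H' = pi_0*H(p01) + pi_1*H(p10) = 0.8871*0.423 + 0.1129*0.9087 = 0.4778

0.4778 bits/symbol


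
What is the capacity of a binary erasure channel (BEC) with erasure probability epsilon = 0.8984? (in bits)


C = 1 - epsilon = 1 - 0.8984 = 0.1016

0.1016 bits


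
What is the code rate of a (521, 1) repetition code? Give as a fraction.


Rate = k/n = 1/521

1/521


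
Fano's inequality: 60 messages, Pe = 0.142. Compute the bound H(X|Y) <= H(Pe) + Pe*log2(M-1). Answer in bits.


H(Pe) = -Pe*log2(Pe) - (1-Pe)*log2(1-Pe) = -0.142*log2(0.142) - 0.858*log2(0.858) = 0.399877 + 0.189575 = 0.5895. Pe*log2(M-1) = 0.142*log2(59) = 0.835335. Bound = H(Pe) + Pe*log2(M-1) = 0.399877 + 0.189575 + 0.835335 = 1.4248

1.4248 bits


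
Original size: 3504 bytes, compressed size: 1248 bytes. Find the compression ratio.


Ratio = original / compressed = 3504 / 1248 = 2.8077

2.8077


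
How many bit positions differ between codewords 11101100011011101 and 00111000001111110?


Count differing positions: ^ ^ . ^ . ^ . . . ^ . ^ . . . ^ ^ = 8 differences

8


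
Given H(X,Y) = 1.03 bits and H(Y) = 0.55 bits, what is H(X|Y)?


H(X|Y) = H(X,Y) - H(Y) = 1.03 - 0.55 = 0.48

0.48 bits


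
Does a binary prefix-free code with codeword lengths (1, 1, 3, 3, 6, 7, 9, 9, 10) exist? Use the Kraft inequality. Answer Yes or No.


Kraft sum = sum(2^(-l_i)) = 1.2783, need <= 1. Result: violated (a binary prefix-free code with these lengths cannot exist)

No


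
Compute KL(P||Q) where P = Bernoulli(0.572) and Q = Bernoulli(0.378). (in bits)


KL = p*log2(p/q) + (1-p)*log2((1-p)/(1-q)) = 0.572*log2(0.572/0.378) + 0.428*log2(0.428/0.622) = 0.111

0.111 bits


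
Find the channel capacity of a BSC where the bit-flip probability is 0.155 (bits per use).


H(p) = -p*log2(p) - (1-p)*log2(1-p) = -0.155*log2(0.155) - 0.845*log2(0.845) = 0.416897 + 0.205315 = 0.6222. C = 1 - H(p) = 1 - 0.6222 = 0.3778

0.3778 bits


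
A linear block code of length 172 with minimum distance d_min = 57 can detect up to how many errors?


Detection capability = d_min - 1 = 57 - 1 = 56

56 errors


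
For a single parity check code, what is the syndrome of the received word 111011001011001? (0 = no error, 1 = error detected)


Syndrome = XOR of all bits = 1 XOR 1 XOR 1 XOR 0 XOR 1 XOR 1 XOR 0 XOR 0 XOR 1 XOR 0 XOR 1 XOR 1 XOR 0 XOR 0 XOR 1 = 1

1


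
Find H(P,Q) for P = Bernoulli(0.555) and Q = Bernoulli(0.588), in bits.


H(P,Q) = -p*log2(q) - (1-p)*log2(1-q). -0.555*log2(0.588) = 0.425192; -0.445*log2(0.412) = 0.569281. H(P,Q) = 0.425192 + 0.569281 = 0.9945

0.9945 bits


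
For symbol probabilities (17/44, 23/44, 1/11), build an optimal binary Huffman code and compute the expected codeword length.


Huffman construction (repeatedly merge the two least-probable nodes; each merge adds 1 bit to every symbol beneath it): 1/11 + 17/44 = 21/44; 21/44 + 23/44 = 1. Resulting codeword lengths (in the order the probabilities were given): (2, 1, 2). L_avg = sum(p_i * l_i) = 17/44*2 + 23/44*1 + 1/11*2 = 65/44 = 1.4773

1.4773 bits


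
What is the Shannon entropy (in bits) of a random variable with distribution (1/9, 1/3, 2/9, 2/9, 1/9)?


H = -sum(p_i * log2(p_i)). Terms: -(1/9)*log2(1/9) = 0.352214; -(1/3)*log2(1/3) = 0.528321; -(2/9)*log2(2/9) = 0.482206; -(2/9)*log2(2/9) = 0.482206; -(1/9)*log2(1/9) = 0.352214. H = 0.352214 + 0.528321 + 0.482206 + 0.482206 + 0.352214 = 2.1972

2.1972 bits


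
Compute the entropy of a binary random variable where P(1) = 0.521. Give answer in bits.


H = -p*log2(p) - (1-p)*log2(1-p). -0.521*log2(0.521) = 0.490076; -0.479*log2(0.479) = 0.508651. H = 0.490076 + 0.508651 = 0.9987

0.9987 bits


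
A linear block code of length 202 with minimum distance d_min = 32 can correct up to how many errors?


Correction capability = floor((d-1)/2) = floor((32-1)/2) = 15

15 errors


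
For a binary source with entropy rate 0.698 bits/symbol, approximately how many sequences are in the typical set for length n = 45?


log2|A_typical| = nH = 45 * 0.698 = 31.41, so |A_typical| ~ 2^31.41 = 2.853e+09

2.853e+09


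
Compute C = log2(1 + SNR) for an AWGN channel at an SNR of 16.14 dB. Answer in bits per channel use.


SNR_linear = 10^(16.14/10) = 41.115; C = log2(1 + SNR_linear) = log2(1 + 41.115) = 5.3963

5.3963 bits/channel use


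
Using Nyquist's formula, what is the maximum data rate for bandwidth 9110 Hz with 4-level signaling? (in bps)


Rate = 2 * B * log2(M) = 2 * 9110 * 2.0 = 36440.0

36440.0 bps


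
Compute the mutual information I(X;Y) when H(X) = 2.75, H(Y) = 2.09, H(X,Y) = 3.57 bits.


I(X;Y) = H(X) + H(Y) - H(X,Y) = 2.75 + 2.09 - 3.57 = 1.27

1.27 bits


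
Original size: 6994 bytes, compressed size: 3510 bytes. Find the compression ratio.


Ratio = original / compressed = 6994 / 3510 = 1.9926

1.9926


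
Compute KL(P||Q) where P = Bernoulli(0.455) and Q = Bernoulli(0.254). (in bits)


KL = p*log2(p/q) + (1-p)*log2((1-p)/(1-q)) = 0.455*log2(0.455/0.254) + 0.545*log2(0.545/0.746) = 0.1358

0.1358 bits


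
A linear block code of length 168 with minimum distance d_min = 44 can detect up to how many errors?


Detection capability = d_min - 1 = 44 - 1 = 43

43 errors


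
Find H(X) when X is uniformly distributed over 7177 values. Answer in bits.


H = log2(n) = log2(7177) = 12.8092

12.8092 bits


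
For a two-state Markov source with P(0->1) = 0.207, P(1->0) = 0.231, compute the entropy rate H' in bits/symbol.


Stationary distribution: pi_0 = p10/(p01+p10) = 0.5274, pi_1 = 0.4726. Entropy rate H' = pi_0*H(p01) + pi_1*H(p10) = 0.5274*0.7357 + 0.4726*0.7798 = 0.7565

0.7565 bits/symbol


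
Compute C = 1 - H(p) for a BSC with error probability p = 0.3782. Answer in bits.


H(p) = -p*log2(p) - (1-p)*log2(1-p) = -0.3782*log2(0.3782) - 0.6218*log2(0.6218) = 0.530531 + 0.426230 = 0.9568. C = 1 - H(p) = 1 - 0.9568 = 0.0432

0.0432 bits


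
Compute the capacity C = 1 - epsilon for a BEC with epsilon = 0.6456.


C = 1 - epsilon = 1 - 0.6456 = 0.3544

0.3544 bits


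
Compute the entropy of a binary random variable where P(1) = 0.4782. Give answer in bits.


H = -p*log2(p) - (1-p)*log2(1-p). -0.4782*log2(0.4782) = 0.508955; -0.5218*log2(0.5218) = 0.489673. H = 0.508955 + 0.489673 = 0.9986

0.9986 bits


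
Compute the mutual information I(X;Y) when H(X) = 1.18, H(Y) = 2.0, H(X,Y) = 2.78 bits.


I(X;Y) = H(X) + H(Y) - H(X,Y) = 1.18 + 2.0 - 2.78 = 0.4

0.4 bits


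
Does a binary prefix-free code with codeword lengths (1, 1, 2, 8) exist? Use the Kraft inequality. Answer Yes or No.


Kraft sum = sum(2^(-l_i)) = 1.2539, need <= 1. Result: violated (a binary prefix-free code with these lengths cannot exist)

No


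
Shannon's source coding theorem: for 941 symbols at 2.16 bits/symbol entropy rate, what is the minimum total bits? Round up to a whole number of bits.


Minimum bits >= n * H = 941 * 2.16 = 2032.56, rounded up to a whole number of bits = 2033

2033 bits


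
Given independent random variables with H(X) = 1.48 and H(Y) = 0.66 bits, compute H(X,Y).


For independent variables, H(X,Y) = H(X) + H(Y) = 1.48 + 0.66 = 2.14

2.14 bits


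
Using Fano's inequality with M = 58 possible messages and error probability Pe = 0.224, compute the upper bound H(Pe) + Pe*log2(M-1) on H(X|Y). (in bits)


H(Pe) = -Pe*log2(Pe) - (1-Pe)*log2(1-Pe) = -0.224*log2(0.224) - 0.776*log2(0.776) = 0.483488 + 0.283916 = 0.7674. Pe*log2(M-1) = 0.224*log2(57) = 1.306567. Bound = H(Pe) + Pe*log2(M-1) = 0.483488 + 0.283916 + 1.306567 = 2.074

2.074 bits


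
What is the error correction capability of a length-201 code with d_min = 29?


Correction capability = floor((d-1)/2) = floor((29-1)/2) = 14

14 errors


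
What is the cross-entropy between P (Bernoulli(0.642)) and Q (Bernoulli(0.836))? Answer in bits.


H(P,Q) = -p*log2(q) - (1-p)*log2(1-q). -0.642*log2(0.836) = 0.165909; -0.358*log2(0.164) = 0.933747. H(P,Q) = 0.165909 + 0.933747 = 1.0997

1.0997 bits


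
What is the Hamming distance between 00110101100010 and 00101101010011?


Count differing positions: . . . ^ ^ . . . ^ ^ . . . ^ = 5 differences

5


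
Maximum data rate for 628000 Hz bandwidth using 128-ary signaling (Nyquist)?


Rate = 2 * B * log2(M) = 2 * 628000 * 7.0 = 8792000.0

8792000.0 bps


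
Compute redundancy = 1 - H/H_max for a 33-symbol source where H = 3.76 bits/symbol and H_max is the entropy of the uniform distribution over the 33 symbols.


H_max = log2(K) = log2(33) = 5.0444 bits/symbol. Redundancy = 1 - H/H_max = 1 - 3.76/5.0444 = 1 - 0.7454 = 0.2546

0.2546


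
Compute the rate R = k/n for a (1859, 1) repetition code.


Rate = k/n = 1/1859

1/1859


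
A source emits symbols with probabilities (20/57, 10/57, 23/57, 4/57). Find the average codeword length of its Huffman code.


Huffman construction (repeatedly merge the two least-probable nodes; each merge adds 1 bit to every symbol beneath it): 4/57 + 10/57 = 14/57; 14/57 + 20/57 = 34/57; 23/57 + 34/57 = 1. Resulting codeword lengths (in the order the probabilities were given): (2, 3, 1, 3). L_avg = sum(p_i * l_i) = 20/57*2 + 10/57*3 + 23/57*1 + 4/57*3 = 35/19 = 1.8421

1.8421 bits


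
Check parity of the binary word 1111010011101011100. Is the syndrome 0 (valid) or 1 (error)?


Syndrome = XOR of all bits = 1 XOR 1 XOR 1 XOR 1 XOR 0 XOR 1 XOR 0 XOR 0 XOR 1 XOR 1 XOR 1 XOR 0 XOR 1 XOR 0 XOR 1 XOR 1 XOR 1 XOR 0 XOR 0 = 0

0


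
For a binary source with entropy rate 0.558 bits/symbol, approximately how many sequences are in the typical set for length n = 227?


log2|A_typical| = nH = 227 * 0.558 = 126.666, so |A_typical| ~ 2^126.666 = 1.350e+38

1.350e+38


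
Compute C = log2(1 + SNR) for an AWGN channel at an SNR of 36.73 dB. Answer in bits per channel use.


SNR_linear = 10^(36.73/10) = 4709.7733; C = log2(1 + SNR_linear) = log2(1 + 4709.7733) = 12.2017

12.2017 bits/channel use


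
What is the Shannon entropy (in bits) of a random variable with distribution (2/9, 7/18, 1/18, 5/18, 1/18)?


H = -sum(p_i * log2(p_i)). Terms: -(2/9)*log2(2/9) = 0.482206; -(7/18)*log2(7/18) = 0.529888; -(1/18)*log2(1/18) = 0.231663; -(5/18)*log2(5/18) = 0.513332; -(1/18)*log2(1/18) = 0.231663. H = 0.482206 + 0.529888 + 0.231663 + 0.513332 + 0.231663 = 1.9888

1.9888 bits


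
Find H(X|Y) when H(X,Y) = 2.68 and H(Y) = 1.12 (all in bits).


H(X|Y) = H(X,Y) - H(Y) = 2.68 - 1.12 = 1.56

1.56 bits


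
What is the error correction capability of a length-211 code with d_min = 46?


Correction capability = floor((d-1)/2) = floor((46-1)/2) = 22

22 errors


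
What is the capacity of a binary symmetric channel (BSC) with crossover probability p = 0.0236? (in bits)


H(p) = -p*log2(p) - (1-p)*log2(1-p) = -0.0236*log2(0.0236) - 0.9764*log2(0.9764) = 0.127560 + 0.033643 = 0.1612. C = 1 - H(p) = 1 - 0.1612 = 0.8388

0.8388 bits


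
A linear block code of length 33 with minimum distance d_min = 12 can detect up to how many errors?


Detection capability = d_min - 1 = 12 - 1 = 11

11 errors


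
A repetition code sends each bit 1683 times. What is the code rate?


Rate = k/n = 1/1683

1/1683


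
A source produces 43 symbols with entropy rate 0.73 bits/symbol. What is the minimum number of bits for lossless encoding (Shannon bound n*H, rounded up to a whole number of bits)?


Minimum bits >= n * H = 43 * 0.73 = 31.39, rounded up to a whole number of bits = 32

32 bits


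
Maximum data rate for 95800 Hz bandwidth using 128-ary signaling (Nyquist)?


Rate = 2 * B * log2(M) = 2 * 95800 * 7.0 = 1341200.0

1341200.0 bps


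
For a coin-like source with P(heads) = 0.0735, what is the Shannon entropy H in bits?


H = -p*log2(p) - (1-p)*log2(1-p). -0.0735*log2(0.0735) = 0.276809; -0.9265*log2(0.9265) = 0.102042. H = 0.276809 + 0.102042 = 0.3789

0.3789 bits


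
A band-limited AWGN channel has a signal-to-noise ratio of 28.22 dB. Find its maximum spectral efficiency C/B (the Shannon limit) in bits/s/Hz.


SNR_linear = 10^(28.22/10) = 663.7431; C/B = log2(1 + SNR_linear) = log2(1 + 663.7431) = 9.3767

9.3767 bits/s/Hz


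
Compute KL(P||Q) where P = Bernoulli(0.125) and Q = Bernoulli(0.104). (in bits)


KL = p*log2(p/q) + (1-p)*log2((1-p)/(1-q)) = 0.125*log2(0.125/0.104) + 0.875*log2(0.875/0.896) = 0.0032

0.0032 bits


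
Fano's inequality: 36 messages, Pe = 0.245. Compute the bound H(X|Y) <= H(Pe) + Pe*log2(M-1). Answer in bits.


H(Pe) = -Pe*log2(Pe) - (1-Pe)*log2(1-Pe) = -0.245*log2(0.245) - 0.755*log2(0.755) = 0.497141 + 0.306116 = 0.8033. Pe*log2(M-1) = 0.245*log2(35) = 1.256674. Bound = H(Pe) + Pe*log2(M-1) = 0.497141 + 0.306116 + 1.256674 = 2.0599

2.0599 bits


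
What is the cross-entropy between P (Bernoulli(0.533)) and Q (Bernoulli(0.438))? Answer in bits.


H(P,Q) = -p*log2(q) - (1-p)*log2(1-q). -0.533*log2(0.438) = 0.634802; -0.467*log2(0.562) = 0.388244. H(P,Q) = 0.634802 + 0.388244 = 1.023

1.023 bits


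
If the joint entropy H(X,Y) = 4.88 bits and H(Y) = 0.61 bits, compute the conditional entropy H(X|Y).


H(X|Y) = H(X,Y) - H(Y) = 4.88 - 0.61 = 4.27

4.27 bits


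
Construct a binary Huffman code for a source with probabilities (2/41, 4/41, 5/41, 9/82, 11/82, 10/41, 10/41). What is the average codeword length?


Huffman construction (repeatedly merge the two least-probable nodes; each merge adds 1 bit to every symbol beneath it): 2/41 + 4/41 = 6/41; 9/82 + 5/41 = 19/82; 11/82 + 6/41 = 23/82; 19/82 + 10/41 = 39/82; 10/41 + 23/82 = 43/82; 39/82 + 43/82 = 1. Resulting codeword lengths (in the order the probabilities were given): (4, 4, 3, 3, 3, 2, 2). L_avg = sum(p_i * l_i) = 2/41*4 + 4/41*4 + 5/41*3 + 9/82*3 + 11/82*3 + 10/41*2 + 10/41*2 = 109/41 = 2.6585

2.6585 bits


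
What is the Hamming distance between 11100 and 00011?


Count differing positions: ^ ^ ^ ^ ^ = 5 differences

5


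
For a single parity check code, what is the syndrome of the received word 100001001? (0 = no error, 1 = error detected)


Syndrome = XOR of all bits = 1 XOR 0 XOR 0 XOR 0 XOR 0 XOR 1 XOR 0 XOR 0 XOR 1 = 1

1


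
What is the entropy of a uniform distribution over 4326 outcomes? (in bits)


H = log2(n) = log2(4326) = 12.0788

12.0788 bits


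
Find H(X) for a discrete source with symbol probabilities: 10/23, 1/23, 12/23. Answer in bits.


H = -sum(p_i * log2(p_i)). Terms: -(10/23)*log2(10/23) = 0.522450; -(1/23)*log2(1/23) = 0.196677; -(12/23)*log2(12/23) = 0.489704. H = 0.522450 + 0.196677 + 0.489704 = 1.2088

1.2088 bits


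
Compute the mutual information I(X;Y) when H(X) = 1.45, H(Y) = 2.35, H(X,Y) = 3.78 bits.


I(X;Y) = H(X) + H(Y) - H(X,Y) = 1.45 + 2.35 - 3.78 = 0.02

0.02 bits


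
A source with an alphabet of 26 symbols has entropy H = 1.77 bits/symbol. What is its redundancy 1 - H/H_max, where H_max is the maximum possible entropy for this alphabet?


H_max = log2(K) = log2(26) = 4.7004 bits/symbol. Redundancy = 1 - H/H_max = 1 - 1.77/4.7004 = 1 - 0.3766 = 0.6234

0.6234
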